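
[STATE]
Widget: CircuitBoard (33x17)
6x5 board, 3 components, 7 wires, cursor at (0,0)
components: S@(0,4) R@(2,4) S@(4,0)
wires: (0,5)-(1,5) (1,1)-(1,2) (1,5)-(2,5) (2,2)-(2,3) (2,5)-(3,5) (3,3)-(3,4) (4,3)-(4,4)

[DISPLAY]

   0 1 2 3 4 5                   
0  [.]              S   ·        
                        │        
1       · ─ ·           ·        
                        │        
2           · ─ ·   R   ·        
                        │        
3               · ─ ·   ·        
                                 
4   S           · ─ ·            
Cursor: (0,0)                    
                                 
                                 
                                 
                                 
                                 
                                 


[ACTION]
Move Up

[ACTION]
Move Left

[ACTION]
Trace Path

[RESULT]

   0 1 2 3 4 5                   
0  [.]              S   ·        
                        │        
1       · ─ ·           ·        
                        │        
2           · ─ ·   R   ·        
                        │        
3               · ─ ·   ·        
                                 
4   S           · ─ ·            
Cursor: (0,0)  Trace: No connecti
                                 
                                 
                                 
                                 
                                 
                                 


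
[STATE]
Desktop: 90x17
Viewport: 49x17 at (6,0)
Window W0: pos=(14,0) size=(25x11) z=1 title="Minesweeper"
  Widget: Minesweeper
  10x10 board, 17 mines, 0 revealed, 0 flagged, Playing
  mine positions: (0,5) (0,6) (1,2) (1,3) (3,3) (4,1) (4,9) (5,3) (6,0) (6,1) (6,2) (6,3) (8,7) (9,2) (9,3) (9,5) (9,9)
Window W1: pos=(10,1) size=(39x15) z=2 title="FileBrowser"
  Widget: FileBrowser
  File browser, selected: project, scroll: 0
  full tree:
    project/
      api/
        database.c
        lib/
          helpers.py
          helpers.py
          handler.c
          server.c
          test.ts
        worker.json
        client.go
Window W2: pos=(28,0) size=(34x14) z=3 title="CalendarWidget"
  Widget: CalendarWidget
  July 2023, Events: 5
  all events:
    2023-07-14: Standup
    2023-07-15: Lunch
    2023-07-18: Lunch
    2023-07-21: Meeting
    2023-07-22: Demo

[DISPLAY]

        ┏━━━━━━━━━━━━━┏━━━━━━━━━━━━━━━━━━━━━━━━━━
    ┏━━━━━━━━━━━━━━━━━┃ CalendarWidget           
    ┃ FileBrowser     ┠──────────────────────────
    ┠─────────────────┃           July 2023      
    ┃> [-] project/   ┃Mo Tu We Th Fr Sa Su      
    ┃    [+] api/     ┃                1  2      
    ┃                 ┃ 3  4  5  6  7  8  9      
    ┃                 ┃10 11 12 13 14* 15* 16    
    ┃                 ┃17 18* 19 20 21* 22* 23   
    ┃                 ┃24 25 26 27 28 29 30      
    ┃                 ┃31                        
    ┃                 ┃                          
    ┃                 ┃                          
    ┃                 ┗━━━━━━━━━━━━━━━━━━━━━━━━━━
    ┃                                     ┃      
    ┗━━━━━━━━━━━━━━━━━━━━━━━━━━━━━━━━━━━━━┛      
                                                 


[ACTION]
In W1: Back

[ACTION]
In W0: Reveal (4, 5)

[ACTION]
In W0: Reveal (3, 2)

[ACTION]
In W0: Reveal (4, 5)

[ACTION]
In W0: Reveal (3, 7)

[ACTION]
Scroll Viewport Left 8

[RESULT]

              ┏━━━━━━━━━━━━━┏━━━━━━━━━━━━━━━━━━━━
          ┏━━━━━━━━━━━━━━━━━┃ CalendarWidget     
          ┃ FileBrowser     ┠────────────────────
          ┠─────────────────┃           July 2023
          ┃> [-] project/   ┃Mo Tu We Th Fr Sa Su
          ┃    [+] api/     ┃                1  2
          ┃                 ┃ 3  4  5  6  7  8  9
          ┃                 ┃10 11 12 13 14* 15* 
          ┃                 ┃17 18* 19 20 21* 22*
          ┃                 ┃24 25 26 27 28 29 30
          ┃                 ┃31                  
          ┃                 ┃                    
          ┃                 ┃                    
          ┃                 ┗━━━━━━━━━━━━━━━━━━━━
          ┃                                     ┃
          ┗━━━━━━━━━━━━━━━━━━━━━━━━━━━━━━━━━━━━━┛
                                                 


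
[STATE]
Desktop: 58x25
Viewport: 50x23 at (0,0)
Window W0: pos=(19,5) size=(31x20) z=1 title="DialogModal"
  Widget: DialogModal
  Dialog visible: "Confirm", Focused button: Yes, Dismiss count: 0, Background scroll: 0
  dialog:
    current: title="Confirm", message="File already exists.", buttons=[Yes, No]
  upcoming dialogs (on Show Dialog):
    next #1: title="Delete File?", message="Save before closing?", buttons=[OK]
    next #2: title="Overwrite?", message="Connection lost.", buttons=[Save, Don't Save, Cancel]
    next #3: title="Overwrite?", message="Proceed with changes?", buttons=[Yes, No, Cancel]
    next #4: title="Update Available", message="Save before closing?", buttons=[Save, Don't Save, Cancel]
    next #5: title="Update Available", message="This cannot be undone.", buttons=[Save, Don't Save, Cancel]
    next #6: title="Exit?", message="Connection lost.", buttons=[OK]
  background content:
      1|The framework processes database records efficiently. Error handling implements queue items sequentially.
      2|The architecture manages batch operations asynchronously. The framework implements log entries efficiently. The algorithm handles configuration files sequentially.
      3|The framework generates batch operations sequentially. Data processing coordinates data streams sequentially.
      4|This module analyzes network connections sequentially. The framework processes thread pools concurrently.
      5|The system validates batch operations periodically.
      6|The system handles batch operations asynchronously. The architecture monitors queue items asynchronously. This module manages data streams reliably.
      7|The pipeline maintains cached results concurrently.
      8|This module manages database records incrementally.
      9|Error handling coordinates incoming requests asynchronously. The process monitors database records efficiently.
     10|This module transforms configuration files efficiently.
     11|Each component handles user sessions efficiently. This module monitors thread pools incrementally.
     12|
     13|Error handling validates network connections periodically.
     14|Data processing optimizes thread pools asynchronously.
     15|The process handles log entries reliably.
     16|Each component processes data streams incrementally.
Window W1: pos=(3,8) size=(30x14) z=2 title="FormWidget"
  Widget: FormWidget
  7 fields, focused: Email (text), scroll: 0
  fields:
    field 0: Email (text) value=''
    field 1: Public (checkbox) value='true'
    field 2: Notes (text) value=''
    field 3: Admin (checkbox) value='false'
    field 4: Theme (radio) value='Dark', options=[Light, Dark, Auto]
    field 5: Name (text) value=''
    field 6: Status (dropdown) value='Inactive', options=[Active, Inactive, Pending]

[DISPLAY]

                                                  
                                                  
                                                  
                                                  
                                                  
                   ┏━━━━━━━━━━━━━━━━━━━━━━━━━━━━━┓
                   ┃ DialogModal                 ┃
                   ┠─────────────────────────────┨
   ┏━━━━━━━━━━━━━━━━━━━━━━━━━━━━┓ processes datab┃
   ┃ FormWidget                 ┃ure manages batc┃
   ┠────────────────────────────┨ generates batch┃
   ┃> Email:      [            ]┃nalyzes network ┃
   ┃  Public:     [x]           ┃lidates batch op┃
   ┃  Notes:      [            ]┃────────────┐per┃
   ┃  Admin:      [ ]           ┃firm        │hed┃
   ┃  Theme:      ( ) Light  (●)┃ady exists. │se ┃
   ┃  Name:       [            ]┃]  No       │ in┃
   ┃  Status:     [Inactive   ▼]┃────────────┘fig┃
   ┃                            ┃t handles user s┃
   ┃                            ┃                ┃
   ┃                            ┃g validates netw┃
   ┗━━━━━━━━━━━━━━━━━━━━━━━━━━━━┛ng optimizes thr┃
                   ┃The process handles log entri┃


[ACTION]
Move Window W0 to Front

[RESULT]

                                                  
                                                  
                                                  
                                                  
                                                  
                   ┏━━━━━━━━━━━━━━━━━━━━━━━━━━━━━┓
                   ┃ DialogModal                 ┃
                   ┠─────────────────────────────┨
   ┏━━━━━━━━━━━━━━━┃The framework processes datab┃
   ┃ FormWidget    ┃The architecture manages batc┃
   ┠───────────────┃The framework generates batch┃
   ┃> Email:      [┃This module analyzes network ┃
   ┃  Public:     [┃The system validates batch op┃
   ┃  Notes:      [┃Th┌──────────────────────┐per┃
   ┃  Admin:      [┃Th│       Confirm        │hed┃
   ┃  Theme:      (┃Th│ File already exists. │se ┃
   ┃  Name:       [┃Er│      [Yes]  No       │ in┃
   ┃  Status:     [┃Th└──────────────────────┘fig┃
   ┃               ┃Each component handles user s┃
   ┃               ┃                             ┃
   ┃               ┃Error handling validates netw┃
   ┗━━━━━━━━━━━━━━━┃Data processing optimizes thr┃
                   ┃The process handles log entri┃


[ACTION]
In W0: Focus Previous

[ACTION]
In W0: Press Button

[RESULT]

                                                  
                                                  
                                                  
                                                  
                                                  
                   ┏━━━━━━━━━━━━━━━━━━━━━━━━━━━━━┓
                   ┃ DialogModal                 ┃
                   ┠─────────────────────────────┨
   ┏━━━━━━━━━━━━━━━┃The framework processes datab┃
   ┃ FormWidget    ┃The architecture manages batc┃
   ┠───────────────┃The framework generates batch┃
   ┃> Email:      [┃This module analyzes network ┃
   ┃  Public:     [┃The system validates batch op┃
   ┃  Notes:      [┃The system handles batch oper┃
   ┃  Admin:      [┃The pipeline maintains cached┃
   ┃  Theme:      (┃This module manages database ┃
   ┃  Name:       [┃Error handling coordinates in┃
   ┃  Status:     [┃This module transforms config┃
   ┃               ┃Each component handles user s┃
   ┃               ┃                             ┃
   ┃               ┃Error handling validates netw┃
   ┗━━━━━━━━━━━━━━━┃Data processing optimizes thr┃
                   ┃The process handles log entri┃


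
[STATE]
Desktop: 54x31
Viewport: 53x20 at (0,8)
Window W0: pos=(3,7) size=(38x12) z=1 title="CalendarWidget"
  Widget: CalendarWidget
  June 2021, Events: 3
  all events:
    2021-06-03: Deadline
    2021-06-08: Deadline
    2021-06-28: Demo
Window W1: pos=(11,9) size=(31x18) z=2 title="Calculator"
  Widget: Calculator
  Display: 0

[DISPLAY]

   ┃ CalendarWidget                     ┃            
   ┠───────┏━━━━━━━━━━━━━━━━━━━━━━━━━━━━━┓           
   ┃       ┃ Calculator                  ┃           
   ┃Mo Tu W┠─────────────────────────────┨           
   ┃    1  ┃                            0┃           
   ┃ 7  8* ┃┌───┬───┬───┬───┐            ┃           
   ┃14 15 1┃│ 7 │ 8 │ 9 │ ÷ │            ┃           
   ┃21 22 2┃├───┼───┼───┼───┤            ┃           
   ┃28* 29 ┃│ 4 │ 5 │ 6 │ × │            ┃           
   ┃       ┃├───┼───┼───┼───┤            ┃           
   ┗━━━━━━━┃│ 1 │ 2 │ 3 │ - │            ┃           
           ┃├───┼───┼───┼───┤            ┃           
           ┃│ 0 │ . │ = │ + │            ┃           
           ┃├───┼───┼───┼───┤            ┃           
           ┃│ C │ MC│ MR│ M+│            ┃           
           ┃└───┴───┴───┴───┘            ┃           
           ┃                             ┃           
           ┃                             ┃           
           ┗━━━━━━━━━━━━━━━━━━━━━━━━━━━━━┛           
                                                     


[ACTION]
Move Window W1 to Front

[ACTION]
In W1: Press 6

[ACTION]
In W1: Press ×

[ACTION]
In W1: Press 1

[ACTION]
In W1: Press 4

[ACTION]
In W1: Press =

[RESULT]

   ┃ CalendarWidget                     ┃            
   ┠───────┏━━━━━━━━━━━━━━━━━━━━━━━━━━━━━┓           
   ┃       ┃ Calculator                  ┃           
   ┃Mo Tu W┠─────────────────────────────┨           
   ┃    1  ┃                           84┃           
   ┃ 7  8* ┃┌───┬───┬───┬───┐            ┃           
   ┃14 15 1┃│ 7 │ 8 │ 9 │ ÷ │            ┃           
   ┃21 22 2┃├───┼───┼───┼───┤            ┃           
   ┃28* 29 ┃│ 4 │ 5 │ 6 │ × │            ┃           
   ┃       ┃├───┼───┼───┼───┤            ┃           
   ┗━━━━━━━┃│ 1 │ 2 │ 3 │ - │            ┃           
           ┃├───┼───┼───┼───┤            ┃           
           ┃│ 0 │ . │ = │ + │            ┃           
           ┃├───┼───┼───┼───┤            ┃           
           ┃│ C │ MC│ MR│ M+│            ┃           
           ┃└───┴───┴───┴───┘            ┃           
           ┃                             ┃           
           ┃                             ┃           
           ┗━━━━━━━━━━━━━━━━━━━━━━━━━━━━━┛           
                                                     


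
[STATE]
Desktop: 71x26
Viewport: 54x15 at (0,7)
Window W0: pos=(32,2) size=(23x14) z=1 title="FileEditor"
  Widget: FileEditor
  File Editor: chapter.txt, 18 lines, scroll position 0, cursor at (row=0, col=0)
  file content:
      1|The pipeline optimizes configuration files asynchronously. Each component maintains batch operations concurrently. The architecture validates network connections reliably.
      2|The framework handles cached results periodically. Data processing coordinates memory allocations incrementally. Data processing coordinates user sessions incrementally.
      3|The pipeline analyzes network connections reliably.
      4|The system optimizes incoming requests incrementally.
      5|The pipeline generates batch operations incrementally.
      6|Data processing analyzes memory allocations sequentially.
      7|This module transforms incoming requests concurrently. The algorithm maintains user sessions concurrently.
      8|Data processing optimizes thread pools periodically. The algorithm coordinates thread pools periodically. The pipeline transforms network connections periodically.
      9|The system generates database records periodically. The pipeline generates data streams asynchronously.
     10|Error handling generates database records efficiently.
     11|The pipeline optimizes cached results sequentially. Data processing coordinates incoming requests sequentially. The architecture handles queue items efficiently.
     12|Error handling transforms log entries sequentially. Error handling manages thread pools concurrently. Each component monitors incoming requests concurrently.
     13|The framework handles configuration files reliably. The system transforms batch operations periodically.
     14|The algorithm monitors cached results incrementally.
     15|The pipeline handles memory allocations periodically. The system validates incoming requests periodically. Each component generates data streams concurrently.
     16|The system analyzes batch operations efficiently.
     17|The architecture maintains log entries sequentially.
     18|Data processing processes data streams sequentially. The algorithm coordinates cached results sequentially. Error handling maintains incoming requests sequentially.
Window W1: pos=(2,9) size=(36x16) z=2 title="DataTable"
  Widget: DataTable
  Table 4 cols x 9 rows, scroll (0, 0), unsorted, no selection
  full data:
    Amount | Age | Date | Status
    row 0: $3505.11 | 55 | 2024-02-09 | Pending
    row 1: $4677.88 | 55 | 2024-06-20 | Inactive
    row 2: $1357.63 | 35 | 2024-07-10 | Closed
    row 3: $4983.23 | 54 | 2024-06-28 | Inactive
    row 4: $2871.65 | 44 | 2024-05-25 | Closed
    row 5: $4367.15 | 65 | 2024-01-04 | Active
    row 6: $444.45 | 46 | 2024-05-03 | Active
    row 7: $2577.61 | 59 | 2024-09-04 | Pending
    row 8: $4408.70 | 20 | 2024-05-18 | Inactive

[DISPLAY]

                                ┃The pipeline analyze░
                                ┃The system optimizes░
  ┏━━━━━━━━━━━━━━━━━━━━━━━━━━━━━━━━━━┓ipeline generat░
  ┃ DataTable                        ┃processing anal░
  ┠──────────────────────────────────┨module transfor░
  ┃Amount  │Age│Date      │Status    ┃processing opti░
  ┃────────┼───┼──────────┼────────  ┃ystem generates░
  ┃$3505.11│55 │2024-02-09│Pending   ┃ handling gener▼
  ┃$4677.88│55 │2024-06-20│Inactive  ┃━━━━━━━━━━━━━━━━
  ┃$1357.63│35 │2024-07-10│Closed    ┃                
  ┃$4983.23│54 │2024-06-28│Inactive  ┃                
  ┃$2871.65│44 │2024-05-25│Closed    ┃                
  ┃$4367.15│65 │2024-01-04│Active    ┃                
  ┃$444.45 │46 │2024-05-03│Active    ┃                
  ┃$2577.61│59 │2024-09-04│Pending   ┃                


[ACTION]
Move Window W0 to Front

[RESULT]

                                ┃The pipeline analyze░
                                ┃The system optimizes░
  ┏━━━━━━━━━━━━━━━━━━━━━━━━━━━━━┃The pipeline generat░
  ┃ DataTable                   ┃Data processing anal░
  ┠─────────────────────────────┃This module transfor░
  ┃Amount  │Age│Date      │Statu┃Data processing opti░
  ┃────────┼───┼──────────┼─────┃The system generates░
  ┃$3505.11│55 │2024-02-09│Pendi┃Error handling gener▼
  ┃$4677.88│55 │2024-06-20│Inact┗━━━━━━━━━━━━━━━━━━━━━
  ┃$1357.63│35 │2024-07-10│Closed    ┃                
  ┃$4983.23│54 │2024-06-28│Inactive  ┃                
  ┃$2871.65│44 │2024-05-25│Closed    ┃                
  ┃$4367.15│65 │2024-01-04│Active    ┃                
  ┃$444.45 │46 │2024-05-03│Active    ┃                
  ┃$2577.61│59 │2024-09-04│Pending   ┃                


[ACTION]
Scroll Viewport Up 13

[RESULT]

                                                      
                                                      
                                ┏━━━━━━━━━━━━━━━━━━━━━
                                ┃ FileEditor          
                                ┠─────────────────────
                                ┃█he pipeline optimiz▲
                                ┃The framework handle█
                                ┃The pipeline analyze░
                                ┃The system optimizes░
  ┏━━━━━━━━━━━━━━━━━━━━━━━━━━━━━┃The pipeline generat░
  ┃ DataTable                   ┃Data processing anal░
  ┠─────────────────────────────┃This module transfor░
  ┃Amount  │Age│Date      │Statu┃Data processing opti░
  ┃────────┼───┼──────────┼─────┃The system generates░
  ┃$3505.11│55 │2024-02-09│Pendi┃Error handling gener▼


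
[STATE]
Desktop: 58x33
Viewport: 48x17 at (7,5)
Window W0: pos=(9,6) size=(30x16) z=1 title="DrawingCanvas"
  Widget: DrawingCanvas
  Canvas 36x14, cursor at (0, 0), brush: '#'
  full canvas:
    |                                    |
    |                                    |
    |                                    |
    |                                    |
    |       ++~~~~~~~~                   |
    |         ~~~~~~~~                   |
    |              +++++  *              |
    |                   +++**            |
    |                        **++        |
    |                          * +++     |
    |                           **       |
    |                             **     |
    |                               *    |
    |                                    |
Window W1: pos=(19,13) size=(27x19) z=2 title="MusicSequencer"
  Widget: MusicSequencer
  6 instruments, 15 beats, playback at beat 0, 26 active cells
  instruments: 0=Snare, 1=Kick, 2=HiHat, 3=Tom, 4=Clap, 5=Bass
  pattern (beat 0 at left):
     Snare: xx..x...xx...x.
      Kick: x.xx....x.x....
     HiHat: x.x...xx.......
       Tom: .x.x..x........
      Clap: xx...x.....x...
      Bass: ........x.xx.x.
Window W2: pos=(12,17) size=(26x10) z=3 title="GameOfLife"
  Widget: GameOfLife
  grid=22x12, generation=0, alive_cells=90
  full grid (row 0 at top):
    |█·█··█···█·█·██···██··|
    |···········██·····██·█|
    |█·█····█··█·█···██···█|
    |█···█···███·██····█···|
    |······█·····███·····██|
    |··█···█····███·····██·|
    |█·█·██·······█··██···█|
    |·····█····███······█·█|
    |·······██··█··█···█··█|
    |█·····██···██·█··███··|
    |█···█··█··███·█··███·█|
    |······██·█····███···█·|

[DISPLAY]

                                                
  ┏━━━━━━━━━━━━━━━━━━━━━━━━━━━━┓                
  ┃ DrawingCanvas              ┃                
  ┠────────────────────────────┨                
  ┃+                           ┃                
  ┃                            ┃                
  ┃                            ┃                
  ┃                            ┃                
  ┃       ++┏━━━━━━━━━━━━━━━━━━━━━━━━━┓         
  ┃         ┃ MusicSequencer          ┃         
  ┃         ┠─────────────────────────┨         
  ┃         ┃      ▼12345678901234    ┃         
  ┃  ┏━━━━━━━━━━━━━━━━━━━━━━━━┓·█·    ┃         
  ┃  ┃ GameOfLife             ┃···    ┃         
  ┃  ┠────────────────────────┨···    ┃         
  ┃  ┃Gen: 0                  ┃···    ┃         
  ┗━━┃█···█···███·██····█···  ┃···    ┃         


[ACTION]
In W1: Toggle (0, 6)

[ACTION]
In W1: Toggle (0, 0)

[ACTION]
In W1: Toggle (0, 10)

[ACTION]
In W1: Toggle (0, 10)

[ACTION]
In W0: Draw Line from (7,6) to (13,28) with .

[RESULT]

                                                
  ┏━━━━━━━━━━━━━━━━━━━━━━━━━━━━┓                
  ┃ DrawingCanvas              ┃                
  ┠────────────────────────────┨                
  ┃+                           ┃                
  ┃                            ┃                
  ┃                            ┃                
  ┃                            ┃                
  ┃       ++┏━━━━━━━━━━━━━━━━━━━━━━━━━┓         
  ┃         ┃ MusicSequencer          ┃         
  ┃         ┠─────────────────────────┨         
  ┃      .. ┃      ▼12345678901234    ┃         
  ┃  ┏━━━━━━━━━━━━━━━━━━━━━━━━┓·█·    ┃         
  ┃  ┃ GameOfLife             ┃···    ┃         
  ┃  ┠────────────────────────┨···    ┃         
  ┃  ┃Gen: 0                  ┃···    ┃         
  ┗━━┃█···█···███·██····█···  ┃···    ┃         


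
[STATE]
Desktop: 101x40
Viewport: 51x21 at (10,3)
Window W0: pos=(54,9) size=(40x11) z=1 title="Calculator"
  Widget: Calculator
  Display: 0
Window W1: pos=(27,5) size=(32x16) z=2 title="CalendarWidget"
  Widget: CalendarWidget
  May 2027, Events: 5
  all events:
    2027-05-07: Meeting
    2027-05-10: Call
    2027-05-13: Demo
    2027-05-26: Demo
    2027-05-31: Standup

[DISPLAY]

                                                   
                                                   
                 ┏━━━━━━━━━━━━━━━━━━━━━━━━━━━━━━┓  
                 ┃ CalendarWidget               ┃  
                 ┠──────────────────────────────┨  
                 ┃           May 2027           ┃  
                 ┃Mo Tu We Th Fr Sa Su          ┃━━
                 ┃                1  2          ┃cu
                 ┃ 3  4  5  6  7*  8  9         ┃──
                 ┃10* 11 12 13* 14 15 16        ┃  
                 ┃17 18 19 20 21 22 23          ┃┬─
                 ┃24 25 26* 27 28 29 30         ┃│ 
                 ┃31*                           ┃┼─
                 ┃                              ┃│ 
                 ┃                              ┃┼─
                 ┃                              ┃│ 
                 ┃                              ┃━━
                 ┗━━━━━━━━━━━━━━━━━━━━━━━━━━━━━━┛  
                                                   
                                                   
                                                   


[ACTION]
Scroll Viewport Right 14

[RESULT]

                                                   
                                                   
   ┏━━━━━━━━━━━━━━━━━━━━━━━━━━━━━━┓                
   ┃ CalendarWidget               ┃                
   ┠──────────────────────────────┨                
   ┃           May 2027           ┃                
   ┃Mo Tu We Th Fr Sa Su          ┃━━━━━━━━━━━━━━━━
   ┃                1  2          ┃culator         
   ┃ 3  4  5  6  7*  8  9         ┃────────────────
   ┃10* 11 12 13* 14 15 16        ┃                
   ┃17 18 19 20 21 22 23          ┃┬───┬───┬───┐   
   ┃24 25 26* 27 28 29 30         ┃│ 8 │ 9 │ ÷ │   
   ┃31*                           ┃┼───┼───┼───┤   
   ┃                              ┃│ 5 │ 6 │ × │   
   ┃                              ┃┼───┼───┼───┤   
   ┃                              ┃│ 2 │ 3 │ - │   
   ┃                              ┃━━━━━━━━━━━━━━━━
   ┗━━━━━━━━━━━━━━━━━━━━━━━━━━━━━━┛                
                                                   
                                                   
                                                   


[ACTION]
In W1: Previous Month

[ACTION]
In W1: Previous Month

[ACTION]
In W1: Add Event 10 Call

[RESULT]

                                                   
                                                   
   ┏━━━━━━━━━━━━━━━━━━━━━━━━━━━━━━┓                
   ┃ CalendarWidget               ┃                
   ┠──────────────────────────────┨                
   ┃          March 2027          ┃                
   ┃Mo Tu We Th Fr Sa Su          ┃━━━━━━━━━━━━━━━━
   ┃ 1  2  3  4  5  6  7          ┃culator         
   ┃ 8  9 10* 11 12 13 14         ┃────────────────
   ┃15 16 17 18 19 20 21          ┃                
   ┃22 23 24 25 26 27 28          ┃┬───┬───┬───┐   
   ┃29 30 31                      ┃│ 8 │ 9 │ ÷ │   
   ┃                              ┃┼───┼───┼───┤   
   ┃                              ┃│ 5 │ 6 │ × │   
   ┃                              ┃┼───┼───┼───┤   
   ┃                              ┃│ 2 │ 3 │ - │   
   ┃                              ┃━━━━━━━━━━━━━━━━
   ┗━━━━━━━━━━━━━━━━━━━━━━━━━━━━━━┛                
                                                   
                                                   
                                                   


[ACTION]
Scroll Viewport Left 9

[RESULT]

                                                   
                                                   
            ┏━━━━━━━━━━━━━━━━━━━━━━━━━━━━━━┓       
            ┃ CalendarWidget               ┃       
            ┠──────────────────────────────┨       
            ┃          March 2027          ┃       
            ┃Mo Tu We Th Fr Sa Su          ┃━━━━━━━
            ┃ 1  2  3  4  5  6  7          ┃culator
            ┃ 8  9 10* 11 12 13 14         ┃───────
            ┃15 16 17 18 19 20 21          ┃       
            ┃22 23 24 25 26 27 28          ┃┬───┬──
            ┃29 30 31                      ┃│ 8 │ 9
            ┃                              ┃┼───┼──
            ┃                              ┃│ 5 │ 6
            ┃                              ┃┼───┼──
            ┃                              ┃│ 2 │ 3
            ┃                              ┃━━━━━━━
            ┗━━━━━━━━━━━━━━━━━━━━━━━━━━━━━━┛       
                                                   
                                                   
                                                   


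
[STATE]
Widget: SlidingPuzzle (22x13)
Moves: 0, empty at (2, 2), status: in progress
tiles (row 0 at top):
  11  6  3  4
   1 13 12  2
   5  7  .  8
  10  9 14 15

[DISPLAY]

┌────┬────┬────┬────┐ 
│ 11 │  6 │  3 │  4 │ 
├────┼────┼────┼────┤ 
│  1 │ 13 │ 12 │  2 │ 
├────┼────┼────┼────┤ 
│  5 │  7 │    │  8 │ 
├────┼────┼────┼────┤ 
│ 10 │  9 │ 14 │ 15 │ 
└────┴────┴────┴────┘ 
Moves: 0              
                      
                      
                      


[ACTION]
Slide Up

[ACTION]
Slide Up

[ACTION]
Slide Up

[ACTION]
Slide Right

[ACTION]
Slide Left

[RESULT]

┌────┬────┬────┬────┐ 
│ 11 │  6 │  3 │  4 │ 
├────┼────┼────┼────┤ 
│  1 │ 13 │ 12 │  2 │ 
├────┼────┼────┼────┤ 
│  5 │  7 │ 14 │  8 │ 
├────┼────┼────┼────┤ 
│ 10 │  9 │    │ 15 │ 
└────┴────┴────┴────┘ 
Moves: 3              
                      
                      
                      


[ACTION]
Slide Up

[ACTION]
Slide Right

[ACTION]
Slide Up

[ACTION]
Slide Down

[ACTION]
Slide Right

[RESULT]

┌────┬────┬────┬────┐ 
│ 11 │  6 │  3 │  4 │ 
├────┼────┼────┼────┤ 
│  1 │ 13 │ 12 │  2 │ 
├────┼────┼────┼────┤ 
│    │  5 │ 14 │  8 │ 
├────┼────┼────┼────┤ 
│ 10 │  7 │  9 │ 15 │ 
└────┴────┴────┴────┘ 
Moves: 6              
                      
                      
                      


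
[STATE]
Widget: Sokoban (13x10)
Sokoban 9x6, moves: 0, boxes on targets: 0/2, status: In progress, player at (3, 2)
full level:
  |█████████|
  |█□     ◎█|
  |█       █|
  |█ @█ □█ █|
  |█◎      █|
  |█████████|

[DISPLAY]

█████████    
█□     ◎█    
█       █    
█ @█ □█ █    
█◎      █    
█████████    
Moves: 0  0/2
             
             
             


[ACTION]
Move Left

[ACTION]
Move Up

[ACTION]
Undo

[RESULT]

█████████    
█□     ◎█    
█       █    
█@ █ □█ █    
█◎      █    
█████████    
Moves: 1  0/2
             
             
             


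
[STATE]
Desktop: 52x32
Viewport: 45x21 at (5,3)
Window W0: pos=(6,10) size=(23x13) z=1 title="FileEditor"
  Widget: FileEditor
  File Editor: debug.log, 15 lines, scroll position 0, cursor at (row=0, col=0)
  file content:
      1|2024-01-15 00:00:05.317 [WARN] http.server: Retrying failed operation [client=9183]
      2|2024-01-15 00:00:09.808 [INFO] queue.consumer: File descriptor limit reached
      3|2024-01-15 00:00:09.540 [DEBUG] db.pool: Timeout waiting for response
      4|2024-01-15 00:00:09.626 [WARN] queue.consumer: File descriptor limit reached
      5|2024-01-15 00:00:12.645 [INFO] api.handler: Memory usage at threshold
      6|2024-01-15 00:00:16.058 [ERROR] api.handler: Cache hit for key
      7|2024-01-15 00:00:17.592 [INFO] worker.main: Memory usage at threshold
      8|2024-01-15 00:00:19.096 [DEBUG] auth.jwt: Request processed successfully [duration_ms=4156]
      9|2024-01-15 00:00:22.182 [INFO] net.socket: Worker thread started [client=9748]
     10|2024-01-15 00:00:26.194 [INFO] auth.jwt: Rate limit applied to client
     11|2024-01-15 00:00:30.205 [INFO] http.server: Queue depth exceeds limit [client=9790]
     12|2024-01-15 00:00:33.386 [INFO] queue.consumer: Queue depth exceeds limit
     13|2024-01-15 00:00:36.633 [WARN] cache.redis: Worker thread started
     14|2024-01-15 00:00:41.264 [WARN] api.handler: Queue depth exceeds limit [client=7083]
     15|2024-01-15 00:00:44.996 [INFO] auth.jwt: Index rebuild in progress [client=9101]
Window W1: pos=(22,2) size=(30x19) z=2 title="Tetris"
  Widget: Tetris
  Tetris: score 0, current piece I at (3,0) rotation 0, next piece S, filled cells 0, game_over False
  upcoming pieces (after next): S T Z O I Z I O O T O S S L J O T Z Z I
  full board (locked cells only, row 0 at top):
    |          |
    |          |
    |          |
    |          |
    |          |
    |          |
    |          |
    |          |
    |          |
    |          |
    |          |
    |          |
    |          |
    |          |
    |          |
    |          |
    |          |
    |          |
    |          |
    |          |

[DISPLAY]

                 ┃ Tetris                    
                 ┠───────────────────────────
                 ┃          │Next:           
                 ┃          │ ░░             
                 ┃          │░░              
                 ┃          │                
                 ┃          │                
 ┏━━━━━━━━━━━━━━━┃          │                
 ┃ FileEditor    ┃          │Score:          
 ┠───────────────┃          │0               
 ┃█024-01-15 00:0┃          │                
 ┃2024-01-15 00:0┃          │                
 ┃2024-01-15 00:0┃          │                
 ┃2024-01-15 00:0┃          │                
 ┃2024-01-15 00:0┃          │                
 ┃2024-01-15 00:0┃          │                
 ┃2024-01-15 00:0┃          │                
 ┃2024-01-15 00:0┗━━━━━━━━━━━━━━━━━━━━━━━━━━━
 ┃2024-01-15 00:00:22.▼┃                     
 ┗━━━━━━━━━━━━━━━━━━━━━┛                     
                                             


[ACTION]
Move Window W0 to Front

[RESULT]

                 ┃ Tetris                    
                 ┠───────────────────────────
                 ┃          │Next:           
                 ┃          │ ░░             
                 ┃          │░░              
                 ┃          │                
                 ┃          │                
 ┏━━━━━━━━━━━━━━━━━━━━━┓    │                
 ┃ FileEditor          ┃    │Score:          
 ┠─────────────────────┨    │0               
 ┃█024-01-15 00:00:05.▲┃    │                
 ┃2024-01-15 00:00:09.█┃    │                
 ┃2024-01-15 00:00:09.░┃    │                
 ┃2024-01-15 00:00:09.░┃    │                
 ┃2024-01-15 00:00:12.░┃    │                
 ┃2024-01-15 00:00:16.░┃    │                
 ┃2024-01-15 00:00:17.░┃    │                
 ┃2024-01-15 00:00:19.░┃━━━━━━━━━━━━━━━━━━━━━
 ┃2024-01-15 00:00:22.▼┃                     
 ┗━━━━━━━━━━━━━━━━━━━━━┛                     
                                             


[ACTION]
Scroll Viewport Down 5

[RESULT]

                 ┃          │                
                 ┃          │                
 ┏━━━━━━━━━━━━━━━━━━━━━┓    │                
 ┃ FileEditor          ┃    │Score:          
 ┠─────────────────────┨    │0               
 ┃█024-01-15 00:00:05.▲┃    │                
 ┃2024-01-15 00:00:09.█┃    │                
 ┃2024-01-15 00:00:09.░┃    │                
 ┃2024-01-15 00:00:09.░┃    │                
 ┃2024-01-15 00:00:12.░┃    │                
 ┃2024-01-15 00:00:16.░┃    │                
 ┃2024-01-15 00:00:17.░┃    │                
 ┃2024-01-15 00:00:19.░┃━━━━━━━━━━━━━━━━━━━━━
 ┃2024-01-15 00:00:22.▼┃                     
 ┗━━━━━━━━━━━━━━━━━━━━━┛                     
                                             
                                             
                                             
                                             
                                             
                                             


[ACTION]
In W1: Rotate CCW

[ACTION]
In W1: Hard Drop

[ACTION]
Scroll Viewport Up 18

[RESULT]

                                             
                                             
                 ┏━━━━━━━━━━━━━━━━━━━━━━━━━━━
                 ┃ Tetris                    
                 ┠───────────────────────────
                 ┃          │Next:           
                 ┃          │ ░░             
                 ┃          │░░              
                 ┃          │                
                 ┃          │                
 ┏━━━━━━━━━━━━━━━━━━━━━┓    │                
 ┃ FileEditor          ┃    │Score:          
 ┠─────────────────────┨    │0               
 ┃█024-01-15 00:00:05.▲┃    │                
 ┃2024-01-15 00:00:09.█┃    │                
 ┃2024-01-15 00:00:09.░┃    │                
 ┃2024-01-15 00:00:09.░┃    │                
 ┃2024-01-15 00:00:12.░┃    │                
 ┃2024-01-15 00:00:16.░┃    │                
 ┃2024-01-15 00:00:17.░┃    │                
 ┃2024-01-15 00:00:19.░┃━━━━━━━━━━━━━━━━━━━━━
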